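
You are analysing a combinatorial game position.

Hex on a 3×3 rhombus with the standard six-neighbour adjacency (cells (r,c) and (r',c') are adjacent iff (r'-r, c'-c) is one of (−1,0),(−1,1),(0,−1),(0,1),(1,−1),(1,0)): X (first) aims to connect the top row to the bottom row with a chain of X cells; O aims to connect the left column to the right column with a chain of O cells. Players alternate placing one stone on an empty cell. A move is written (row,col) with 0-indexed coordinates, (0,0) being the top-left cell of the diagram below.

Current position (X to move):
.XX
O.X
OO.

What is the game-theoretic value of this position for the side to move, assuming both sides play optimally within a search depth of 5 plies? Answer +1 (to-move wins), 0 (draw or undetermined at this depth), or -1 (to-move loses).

p1 X@[.XX/O.X/OO.]: (0,0)[XXX/O.X/OO.]-1 (1,1)[.XX/OXX/OO.]-1 (2,2)[.XX/O.X/OOX]+1*
p2 O@[.XX/O.X/OOX] terminal -1; root [.XX/O.X/OO.] d5

value(.XX/O.X/OO., X) = +1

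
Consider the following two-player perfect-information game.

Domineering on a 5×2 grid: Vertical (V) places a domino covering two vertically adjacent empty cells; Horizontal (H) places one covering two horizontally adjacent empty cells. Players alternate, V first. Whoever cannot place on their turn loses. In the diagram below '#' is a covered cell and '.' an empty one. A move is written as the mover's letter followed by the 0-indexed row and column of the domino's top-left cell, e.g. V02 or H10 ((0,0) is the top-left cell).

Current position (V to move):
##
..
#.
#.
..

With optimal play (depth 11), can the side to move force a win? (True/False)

ply 1, V at ##/../#./#./.. | V11=-1→##/.#/##/#./..*; V21=-1→##/../##/##/..; V31=-1→##/../#./##/.#
ply 2, H at ##/.#/##/#./.. | H40=+1→##/.#/##/#./##*
ply 3: ##/.#/##/#./## is terminal -1 (V); from ##/../#./#./.. depth 11

V winning at [##/../#./#./..]: False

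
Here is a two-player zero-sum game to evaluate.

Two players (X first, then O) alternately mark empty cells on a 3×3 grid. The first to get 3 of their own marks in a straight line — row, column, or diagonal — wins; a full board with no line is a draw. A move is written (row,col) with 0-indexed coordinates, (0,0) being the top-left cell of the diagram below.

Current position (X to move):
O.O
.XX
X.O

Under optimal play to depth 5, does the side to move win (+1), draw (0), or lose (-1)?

ply 1, X at O.O/.XX/X.O | (0,1)=+1→OXO/.XX/X.O*; (1,0)=+1→O.O/XXX/X.O; (2,1)=-1→O.O/.XX/XXO
ply 2, O at OXO/.XX/X.O | (1,0)=-1→OXO/OXX/X.O*; (2,1)=-1→OXO/.XX/XOO
ply 3, X at OXO/OXX/X.O | (2,1)=+1→OXO/OXX/XXO*
ply 4: OXO/OXX/XXO is terminal -1 (O); from O.O/.XX/X.O depth 5

value(O.O/.XX/X.O, X) = +1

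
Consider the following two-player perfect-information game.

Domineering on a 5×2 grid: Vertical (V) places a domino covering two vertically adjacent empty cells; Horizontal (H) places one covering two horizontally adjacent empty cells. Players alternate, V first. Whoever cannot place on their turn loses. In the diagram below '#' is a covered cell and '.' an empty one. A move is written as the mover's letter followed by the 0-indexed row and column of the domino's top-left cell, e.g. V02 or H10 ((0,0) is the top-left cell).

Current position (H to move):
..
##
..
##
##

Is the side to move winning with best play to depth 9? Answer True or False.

p1 H@[../##/../##/##]: H00[##/##/../##/##]+1* H20[../##/##/##/##]+1
p2 V@[##/##/../##/##] terminal -1; root [../##/../##/##] d9

H winning at [../##/../##/##]: True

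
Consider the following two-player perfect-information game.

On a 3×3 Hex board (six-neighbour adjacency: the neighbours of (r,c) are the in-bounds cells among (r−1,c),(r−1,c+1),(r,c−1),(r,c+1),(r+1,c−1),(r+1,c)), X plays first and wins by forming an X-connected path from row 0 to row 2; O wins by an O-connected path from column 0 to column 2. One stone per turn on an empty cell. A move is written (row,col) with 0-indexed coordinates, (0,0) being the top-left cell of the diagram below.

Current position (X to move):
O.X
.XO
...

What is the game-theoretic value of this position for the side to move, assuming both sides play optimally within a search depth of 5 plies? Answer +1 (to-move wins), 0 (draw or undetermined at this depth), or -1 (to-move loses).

value(O.X/.XO/..., X) = +1

ply 1, X at O.X/.XO/... | (0,1)=+1→OXX/.XO/...*; (1,0)=+1→O.X/XXO/...; (2,0)=+1→O.X/.XO/X..; (2,1)=+1→O.X/.XO/.X.; (2,2)=+1→O.X/.XO/..X
ply 2, O at OXX/.XO/... | (1,0)=-1→OXX/OXO/...*; (2,0)=-1→OXX/.XO/O..; (2,1)=-1→OXX/.XO/.O.; (2,2)=-1→OXX/.XO/..O
ply 3, X at OXX/OXO/... | (2,0)=+1→OXX/OXO/X..*; (2,1)=+1→OXX/OXO/.X.; (2,2)=+1→OXX/OXO/..X
ply 4: OXX/OXO/X.. is terminal -1 (O); from O.X/.XO/... depth 5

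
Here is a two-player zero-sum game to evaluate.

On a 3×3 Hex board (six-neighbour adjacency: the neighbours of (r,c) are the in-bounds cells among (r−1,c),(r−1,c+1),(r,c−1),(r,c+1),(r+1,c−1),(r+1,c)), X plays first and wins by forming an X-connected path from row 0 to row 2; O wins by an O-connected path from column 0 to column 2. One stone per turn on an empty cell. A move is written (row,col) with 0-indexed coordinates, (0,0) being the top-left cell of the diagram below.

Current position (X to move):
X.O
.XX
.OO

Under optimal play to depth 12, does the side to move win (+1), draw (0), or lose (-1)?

value(X.O/.XX/.OO, X) = +1

ply 1, X at X.O/.XX/.OO | (0,1)=-1→XXO/.XX/.OO; (1,0)=-1→X.O/XXX/.OO; (2,0)=+1→X.O/.XX/XOO*
ply 2, O at X.O/.XX/XOO | (0,1)=-1→XOO/.XX/XOO*; (1,0)=-1→X.O/OXX/XOO
ply 3, X at XOO/.XX/XOO | (1,0)=+1→XOO/XXX/XOO*
ply 4: XOO/XXX/XOO is terminal -1 (O); from X.O/.XX/.OO depth 12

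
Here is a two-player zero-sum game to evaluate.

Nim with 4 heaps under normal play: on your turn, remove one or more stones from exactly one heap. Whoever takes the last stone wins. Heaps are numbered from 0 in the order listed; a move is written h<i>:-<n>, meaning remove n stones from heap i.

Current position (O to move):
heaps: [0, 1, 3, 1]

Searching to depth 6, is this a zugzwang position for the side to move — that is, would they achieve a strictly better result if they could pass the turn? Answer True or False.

zugzwang((0,1,3,1), O) = False

p1 O@[(0,1,3,1)]: h1:-1[(0,0,3,1)]-1 h2:-1[(0,1,2,1)]-1 h2:-2[(0,1,1,1)]-1 h2:-3[(0,1,0,1)]+1* h3:-1[(0,1,3,0)]-1
p2 X@[(0,1,0,1)]: h1:-1[(0,0,0,1)]-1* h3:-1[(0,1,0,0)]-1
p3 O@[(0,0,0,1)]: h3:-1[(0,0,0,0)]+1*
p4 X@[(0,0,0,0)] terminal -1; root [(0,1,3,1)] d6
pass branch (X moves first from the same position):
  | p1 X@[(0,1,3,1)]: h1:-1[(0,0,3,1)]-1 h2:-1[(0,1,2,1)]-1 h2:-2[(0,1,1,1)]-1 h2:-3[(0,1,0,1)]+1* h3:-1[(0,1,3,0)]-1
  | p2 O@[(0,1,0,1)]: h1:-1[(0,0,0,1)]-1* h3:-1[(0,1,0,0)]-1
  | p3 X@[(0,0,0,1)]: h3:-1[(0,0,0,0)]+1*
  | p4 O@[(0,0,0,0)] terminal -1; root [(0,1,3,1)] d6
O moving scores +1; O passing scores -1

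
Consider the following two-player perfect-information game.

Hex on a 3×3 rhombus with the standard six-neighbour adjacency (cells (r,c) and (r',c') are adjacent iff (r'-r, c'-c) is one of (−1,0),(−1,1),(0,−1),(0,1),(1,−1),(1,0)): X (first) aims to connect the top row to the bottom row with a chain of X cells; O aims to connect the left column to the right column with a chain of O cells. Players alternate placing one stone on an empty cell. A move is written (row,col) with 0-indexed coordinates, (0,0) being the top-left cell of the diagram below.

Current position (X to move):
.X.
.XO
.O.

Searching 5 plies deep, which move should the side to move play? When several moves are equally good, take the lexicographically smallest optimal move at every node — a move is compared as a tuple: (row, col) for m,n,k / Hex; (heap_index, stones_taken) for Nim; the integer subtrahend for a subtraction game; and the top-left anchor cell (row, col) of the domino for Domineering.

[.X./.XO/.O.] X move#1: (0,0):-1/XX./.XO/.O., (0,2):-1/.XX/.XO/.O., (1,0):-1/.X./XXO/.O., (2,0):+1/.X./.XO/XO.*, (2,2):-1/.X./.XO/.OX
[.X./.XO/XO.] end (terminal -1, O#2); searched .X./.XO/.O. to 5

X's best at [.X./.XO/.O.]: (2,0)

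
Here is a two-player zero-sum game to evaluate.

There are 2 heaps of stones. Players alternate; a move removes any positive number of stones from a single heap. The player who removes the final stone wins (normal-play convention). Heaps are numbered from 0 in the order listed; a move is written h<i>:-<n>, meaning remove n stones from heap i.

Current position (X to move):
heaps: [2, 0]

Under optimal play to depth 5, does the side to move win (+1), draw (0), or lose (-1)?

value((2,0), X) = +1

[(2,0)] X move#1: h0:-1:-1/(1,0), h0:-2:+1/(0,0)*
[(0,0)] end (terminal -1, O#2); searched (2,0) to 5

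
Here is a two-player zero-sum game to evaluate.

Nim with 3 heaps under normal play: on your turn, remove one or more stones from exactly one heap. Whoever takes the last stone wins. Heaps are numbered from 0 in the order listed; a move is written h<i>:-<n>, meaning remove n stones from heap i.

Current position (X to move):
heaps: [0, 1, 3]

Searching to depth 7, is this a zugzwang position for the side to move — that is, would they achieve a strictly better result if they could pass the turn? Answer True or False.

ply 1, X at (0,1,3) | h1:-1=-1→(0,0,3); h2:-1=-1→(0,1,2); h2:-2=+1→(0,1,1)*; h2:-3=-1→(0,1,0)
ply 2, O at (0,1,1) | h1:-1=-1→(0,0,1)*; h2:-1=-1→(0,1,0)
ply 3, X at (0,0,1) | h2:-1=+1→(0,0,0)*
ply 4: (0,0,0) is terminal -1 (O); from (0,1,3) depth 7
suppose X passes — search the same position with O to move:
pass> ply 1, O at (0,1,3) | h1:-1=-1→(0,0,3); h2:-1=-1→(0,1,2); h2:-2=+1→(0,1,1)*; h2:-3=-1→(0,1,0)
pass> ply 2, X at (0,1,1) | h1:-1=-1→(0,0,1)*; h2:-1=-1→(0,1,0)
pass> ply 3, O at (0,0,1) | h2:-1=+1→(0,0,0)*
pass> ply 4: (0,0,0) is terminal -1 (X); from (0,1,3) depth 7
for X: play +1, pass -1

zugzwang((0,1,3), X) = False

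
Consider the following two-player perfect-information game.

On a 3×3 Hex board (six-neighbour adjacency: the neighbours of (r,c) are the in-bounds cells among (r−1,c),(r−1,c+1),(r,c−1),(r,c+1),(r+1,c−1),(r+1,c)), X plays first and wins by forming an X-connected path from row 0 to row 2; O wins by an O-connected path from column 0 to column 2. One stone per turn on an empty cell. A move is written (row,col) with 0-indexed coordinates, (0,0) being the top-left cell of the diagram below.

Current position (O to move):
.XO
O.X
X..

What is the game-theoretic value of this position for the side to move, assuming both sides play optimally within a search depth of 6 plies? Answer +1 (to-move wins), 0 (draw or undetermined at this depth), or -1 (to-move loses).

[.XO/O.X/X..] O move#1: (0,0):-1/OXO/O.X/X.., (1,1):+1/.XO/OOX/X..*, (2,1):-1/.XO/O.X/XO., (2,2):-1/.XO/O.X/X.O
[.XO/OOX/X..] end (terminal -1, X#2); searched .XO/O.X/X.. to 6

value(.XO/O.X/X.., O) = +1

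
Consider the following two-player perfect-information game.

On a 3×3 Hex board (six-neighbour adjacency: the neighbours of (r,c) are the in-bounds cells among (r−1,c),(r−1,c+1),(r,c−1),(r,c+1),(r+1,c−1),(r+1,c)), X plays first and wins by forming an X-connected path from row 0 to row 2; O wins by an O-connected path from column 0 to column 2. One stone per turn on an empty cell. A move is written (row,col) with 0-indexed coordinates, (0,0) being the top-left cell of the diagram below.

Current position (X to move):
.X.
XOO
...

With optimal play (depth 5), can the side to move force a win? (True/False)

X winning at [.X./XOO/...]: True

ply 1, X at .X./XOO/... | (0,0)=-1→XX./XOO/...; (0,2)=-1→.XX/XOO/...; (2,0)=+1→.X./XOO/X..*; (2,1)=-1→.X./XOO/.X.; (2,2)=-1→.X./XOO/..X
ply 2: .X./XOO/X.. is terminal -1 (O); from .X./XOO/... depth 5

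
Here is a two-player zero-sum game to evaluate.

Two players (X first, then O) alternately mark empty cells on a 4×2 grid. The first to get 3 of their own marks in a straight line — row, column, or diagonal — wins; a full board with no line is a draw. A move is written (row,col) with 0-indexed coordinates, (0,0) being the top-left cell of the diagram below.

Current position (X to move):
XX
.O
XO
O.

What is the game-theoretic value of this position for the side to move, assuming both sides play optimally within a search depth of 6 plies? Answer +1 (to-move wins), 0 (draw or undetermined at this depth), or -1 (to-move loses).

value(XX/.O/XO/O., X) = +1

[XX/.O/XO/O.] X move#1: (1,0):+1/XX/XO/XO/O.*, (3,1):+0/XX/.O/XO/OX
[XX/XO/XO/O.] end (terminal -1, O#2); searched XX/.O/XO/O. to 6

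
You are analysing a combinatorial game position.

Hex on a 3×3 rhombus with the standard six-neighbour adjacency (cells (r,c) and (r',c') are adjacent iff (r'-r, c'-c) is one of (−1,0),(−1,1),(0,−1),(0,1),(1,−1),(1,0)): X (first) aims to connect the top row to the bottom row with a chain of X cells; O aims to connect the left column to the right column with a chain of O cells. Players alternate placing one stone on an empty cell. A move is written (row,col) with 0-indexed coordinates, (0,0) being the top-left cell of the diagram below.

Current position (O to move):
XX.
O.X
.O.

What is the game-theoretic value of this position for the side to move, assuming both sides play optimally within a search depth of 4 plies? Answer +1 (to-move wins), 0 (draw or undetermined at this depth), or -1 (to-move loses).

value(XX./O.X/.O., O) = +1

ply 1, O at XX./O.X/.O. | (0,2)=-1→XXO/O.X/.O.; (1,1)=+1→XX./OOX/.O.*; (2,0)=-1→XX./O.X/OO.; (2,2)=+1→XX./O.X/.OO
ply 2, X at XX./OOX/.O. | (0,2)=-1→XXX/OOX/.O.*; (2,0)=-1→XX./OOX/XO.; (2,2)=-1→XX./OOX/.OX
ply 3, O at XXX/OOX/.O. | (2,0)=-1→XXX/OOX/OO.; (2,2)=+1→XXX/OOX/.OO*
ply 4: XXX/OOX/.OO is terminal -1 (X); from XX./O.X/.O. depth 4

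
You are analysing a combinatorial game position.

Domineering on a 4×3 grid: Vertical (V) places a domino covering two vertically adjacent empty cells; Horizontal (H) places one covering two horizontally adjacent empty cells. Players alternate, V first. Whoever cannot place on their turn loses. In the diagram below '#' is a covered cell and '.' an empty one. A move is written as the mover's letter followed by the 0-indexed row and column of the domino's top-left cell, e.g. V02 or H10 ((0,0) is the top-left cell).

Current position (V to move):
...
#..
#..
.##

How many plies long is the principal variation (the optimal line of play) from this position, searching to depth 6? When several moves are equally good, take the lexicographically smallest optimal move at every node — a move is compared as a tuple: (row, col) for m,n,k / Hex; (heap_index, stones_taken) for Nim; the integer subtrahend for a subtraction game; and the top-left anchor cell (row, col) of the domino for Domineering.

p1 V@[.../#../#../.##]: V01[.#./##./#../.##]+1* V02[..#/#.#/#../.##]+1 V11[.../##./##./.##]+1 V12[.../#.#/#.#/.##]+1
p2 H@[.#./##./#../.##]: H21[.#./##./###/.##]-1*
p3 V@[.#./##./###/.##]: V02[.##/###/###/.##]+1*
p4 H@[.##/###/###/.##] terminal -1; root [.../#../#../.##] d6

PV length from [.../#../#../.##]: 3 plies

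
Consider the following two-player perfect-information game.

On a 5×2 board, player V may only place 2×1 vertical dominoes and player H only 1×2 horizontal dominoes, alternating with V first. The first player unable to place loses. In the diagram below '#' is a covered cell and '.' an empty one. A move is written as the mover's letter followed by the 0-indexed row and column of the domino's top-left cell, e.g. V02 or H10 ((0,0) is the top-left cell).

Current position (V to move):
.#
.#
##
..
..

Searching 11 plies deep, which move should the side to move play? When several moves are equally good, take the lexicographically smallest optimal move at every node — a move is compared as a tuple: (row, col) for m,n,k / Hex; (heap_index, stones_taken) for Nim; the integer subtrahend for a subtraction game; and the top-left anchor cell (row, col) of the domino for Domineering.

ply 1, V at .#/.#/##/../.. | V00=-1→##/##/##/../..; V30=+1→.#/.#/##/#./#.*; V31=+1→.#/.#/##/.#/.#
ply 2: .#/.#/##/#./#. is terminal -1 (H); from .#/.#/##/../.. depth 11

V's best at [.#/.#/##/../..]: V30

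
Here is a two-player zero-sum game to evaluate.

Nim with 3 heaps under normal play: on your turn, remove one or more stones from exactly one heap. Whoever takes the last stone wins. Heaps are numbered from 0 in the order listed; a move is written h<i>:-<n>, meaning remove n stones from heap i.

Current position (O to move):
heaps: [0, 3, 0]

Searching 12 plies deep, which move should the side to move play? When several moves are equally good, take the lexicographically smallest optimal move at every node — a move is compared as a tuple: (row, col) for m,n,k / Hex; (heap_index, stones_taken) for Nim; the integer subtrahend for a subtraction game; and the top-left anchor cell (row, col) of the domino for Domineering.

O's best at [(0,3,0)]: h1:-3

p1 O@[(0,3,0)]: h1:-1[(0,2,0)]-1 h1:-2[(0,1,0)]-1 h1:-3[(0,0,0)]+1*
p2 X@[(0,0,0)] terminal -1; root [(0,3,0)] d12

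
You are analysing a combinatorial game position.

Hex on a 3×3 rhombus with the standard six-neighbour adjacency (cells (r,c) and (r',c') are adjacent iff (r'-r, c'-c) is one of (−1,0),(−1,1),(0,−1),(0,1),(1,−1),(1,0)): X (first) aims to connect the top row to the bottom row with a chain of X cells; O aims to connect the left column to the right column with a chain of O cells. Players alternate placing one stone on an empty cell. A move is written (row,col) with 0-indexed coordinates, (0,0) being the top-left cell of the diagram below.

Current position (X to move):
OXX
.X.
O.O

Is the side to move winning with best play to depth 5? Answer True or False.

[OXX/.X./O.O] X move#1: (1,0):-1/OXX/XX./O.O, (1,2):-1/OXX/.XX/O.O, (2,1):+1/OXX/.X./OXO*
[OXX/.X./OXO] end (terminal -1, O#2); searched OXX/.X./O.O to 5

X winning at [OXX/.X./O.O]: True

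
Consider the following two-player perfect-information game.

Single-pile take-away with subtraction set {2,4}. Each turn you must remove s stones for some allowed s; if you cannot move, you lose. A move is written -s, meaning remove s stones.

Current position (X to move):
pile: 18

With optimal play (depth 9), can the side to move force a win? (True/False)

p1 X@[18]: -2[16]-1* -4[14]-1
p2 O@[16]: -2[14]-1 -4[12]+1*
p3 X@[12]: -2[10]-1* -4[8]-1
p4 O@[10]: -2[8]-1 -4[6]+1*
p5 X@[6]: -2[4]-1* -4[2]-1
p6 O@[4]: -2[2]-1 -4[0]+1*
p7 X@[0] terminal -1; root [18] d9

X winning at [18]: False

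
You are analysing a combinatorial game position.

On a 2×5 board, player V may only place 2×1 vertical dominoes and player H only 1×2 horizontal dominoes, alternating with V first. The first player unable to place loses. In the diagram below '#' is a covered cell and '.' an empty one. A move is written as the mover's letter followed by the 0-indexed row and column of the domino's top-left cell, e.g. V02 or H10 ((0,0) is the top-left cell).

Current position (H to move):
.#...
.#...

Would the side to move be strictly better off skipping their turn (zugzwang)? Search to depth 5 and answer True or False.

[.#.../.#...] H move#1: H02:-1/.###./.#...*, H03:-1/.#.##/.#..., H12:-1/.#.../.###., H13:-1/.#.../.#.##
[.###./.#...] V move#2: V00:-1/####./##..., V04:+1/.####/.#..#*
[.####/.#..#] H move#3: H12:-1/.####/.####*
[.####/.####] V move#4: V00:+1/#####/#####*
[#####/#####] end (terminal -1, H#5); searched .#.../.#... to 5
pass branch (V moves first from the same position):
  | [.#.../.#...] V move#1: V00:-1/##.../##..., V02:-1/.##../.##.., V03:+1/.#.#./.#.#.*, V04:-1/.#..#/.#..#
  | [.#.#./.#.#.] end (terminal -1, H#2); searched .#.../.#... to 5
H moving scores -1; H passing scores -1

zugzwang(.#.../.#..., H) = False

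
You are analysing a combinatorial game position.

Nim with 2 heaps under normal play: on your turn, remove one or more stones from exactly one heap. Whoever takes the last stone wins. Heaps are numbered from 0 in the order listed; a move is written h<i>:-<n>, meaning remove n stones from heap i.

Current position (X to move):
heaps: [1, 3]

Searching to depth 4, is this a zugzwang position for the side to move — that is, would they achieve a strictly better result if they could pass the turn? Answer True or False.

zugzwang((1,3), X) = False

p1 X@[(1,3)]: h0:-1[(0,3)]-1 h1:-1[(1,2)]-1 h1:-2[(1,1)]+1* h1:-3[(1,0)]-1
p2 O@[(1,1)]: h0:-1[(0,1)]-1* h1:-1[(1,0)]-1
p3 X@[(0,1)]: h1:-1[(0,0)]+1*
p4 O@[(0,0)] terminal -1; root [(1,3)] d4
if X skipped the turn, O would face:
~ p1 O@[(1,3)]: h0:-1[(0,3)]-1 h1:-1[(1,2)]-1 h1:-2[(1,1)]+1* h1:-3[(1,0)]-1
~ p2 X@[(1,1)]: h0:-1[(0,1)]-1* h1:-1[(1,0)]-1
~ p3 O@[(0,1)]: h1:-1[(0,0)]+1*
~ p4 X@[(0,0)] terminal -1; root [(1,3)] d4
compare (X): move=+1 vs pass=-1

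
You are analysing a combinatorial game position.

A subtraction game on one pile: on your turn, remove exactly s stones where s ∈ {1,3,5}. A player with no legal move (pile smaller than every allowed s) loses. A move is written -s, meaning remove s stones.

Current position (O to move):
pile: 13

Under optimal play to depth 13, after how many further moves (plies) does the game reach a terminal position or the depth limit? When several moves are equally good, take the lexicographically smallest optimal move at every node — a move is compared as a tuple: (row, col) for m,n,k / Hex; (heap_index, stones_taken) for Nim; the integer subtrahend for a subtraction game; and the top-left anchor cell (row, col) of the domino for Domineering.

ply 1, O at 13 | -1=+1→12*; -3=+1→10; -5=+1→8
ply 2, X at 12 | -1=-1→11*; -3=-1→9; -5=-1→7
ply 3, O at 11 | -1=+1→10*; -3=+1→8; -5=+1→6
ply 4, X at 10 | -1=-1→9*; -3=-1→7; -5=-1→5
ply 5, O at 9 | -1=+1→8*; -3=+1→6; -5=+1→4
ply 6, X at 8 | -1=-1→7*; -3=-1→5; -5=-1→3
ply 7, O at 7 | -1=+1→6*; -3=+1→4; -5=+1→2
ply 8, X at 6 | -1=-1→5*; -3=-1→3; -5=-1→1
ply 9, O at 5 | -1=+1→4*; -3=+1→2; -5=+1→0
ply 10, X at 4 | -1=-1→3*; -3=-1→1
ply 11, O at 3 | -1=+1→2*; -3=+1→0
ply 12, X at 2 | -1=-1→1*
ply 13, O at 1 | -1=+1→0*
ply 14: 0 is terminal -1 (X); from 13 depth 13

PV length from [13]: 13 plies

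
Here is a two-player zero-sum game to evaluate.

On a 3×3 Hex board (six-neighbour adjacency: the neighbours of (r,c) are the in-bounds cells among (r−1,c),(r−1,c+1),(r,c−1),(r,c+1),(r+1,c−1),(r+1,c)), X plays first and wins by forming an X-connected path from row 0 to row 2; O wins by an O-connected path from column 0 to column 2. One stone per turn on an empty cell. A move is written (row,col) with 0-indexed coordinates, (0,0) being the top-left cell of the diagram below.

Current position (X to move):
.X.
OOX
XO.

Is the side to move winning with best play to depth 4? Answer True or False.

X winning at [.X./OOX/XO.]: False

[.X./OOX/XO.] X move#1: (0,0):-1/XX./OOX/XO.*, (0,2):-1/.XX/OOX/XO., (2,2):-1/.X./OOX/XOX
[XX./OOX/XO.] O move#2: (0,2):+1/XXO/OOX/XO.*, (2,2):+1/XX./OOX/XOO
[XXO/OOX/XO.] end (terminal -1, X#3); searched .X./OOX/XO. to 4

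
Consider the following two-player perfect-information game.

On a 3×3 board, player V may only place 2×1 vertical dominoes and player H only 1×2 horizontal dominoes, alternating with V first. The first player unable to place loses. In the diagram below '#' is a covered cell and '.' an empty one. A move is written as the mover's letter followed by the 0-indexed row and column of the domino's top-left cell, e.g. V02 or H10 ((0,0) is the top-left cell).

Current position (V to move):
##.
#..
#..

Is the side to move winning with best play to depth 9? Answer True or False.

V winning at [##./#../#..]: True

p1 V@[##./#../#..]: V02[###/#.#/#..]-1 V11[##./##./##.]+1* V12[##./#.#/#.#]+1
p2 H@[##./##./##.] terminal -1; root [##./#../#..] d9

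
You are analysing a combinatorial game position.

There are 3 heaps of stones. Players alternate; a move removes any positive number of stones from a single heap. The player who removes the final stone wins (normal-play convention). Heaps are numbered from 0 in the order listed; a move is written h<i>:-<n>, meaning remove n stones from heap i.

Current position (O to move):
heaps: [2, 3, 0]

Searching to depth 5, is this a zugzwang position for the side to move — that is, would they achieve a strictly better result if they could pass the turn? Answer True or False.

p1 O@[(2,3,0)]: h0:-1[(1,3,0)]-1 h0:-2[(0,3,0)]-1 h1:-1[(2,2,0)]+1* h1:-2[(2,1,0)]-1 h1:-3[(2,0,0)]-1
p2 X@[(2,2,0)]: h0:-1[(1,2,0)]-1* h0:-2[(0,2,0)]-1 h1:-1[(2,1,0)]-1 h1:-2[(2,0,0)]-1
p3 O@[(1,2,0)]: h0:-1[(0,2,0)]-1 h1:-1[(1,1,0)]+1* h1:-2[(1,0,0)]-1
p4 X@[(1,1,0)]: h0:-1[(0,1,0)]-1* h1:-1[(1,0,0)]-1
p5 O@[(0,1,0)]: h1:-1[(0,0,0)]+1*
p6 X@[(0,0,0)] terminal -1; root [(2,3,0)] d5
pass branch (X moves first from the same position):
  | p1 X@[(2,3,0)]: h0:-1[(1,3,0)]-1 h0:-2[(0,3,0)]-1 h1:-1[(2,2,0)]+1* h1:-2[(2,1,0)]-1 h1:-3[(2,0,0)]-1
  | p2 O@[(2,2,0)]: h0:-1[(1,2,0)]-1* h0:-2[(0,2,0)]-1 h1:-1[(2,1,0)]-1 h1:-2[(2,0,0)]-1
  | p3 X@[(1,2,0)]: h0:-1[(0,2,0)]-1 h1:-1[(1,1,0)]+1* h1:-2[(1,0,0)]-1
  | p4 O@[(1,1,0)]: h0:-1[(0,1,0)]-1* h1:-1[(1,0,0)]-1
  | p5 X@[(0,1,0)]: h1:-1[(0,0,0)]+1*
  | p6 O@[(0,0,0)] terminal -1; root [(2,3,0)] d5
O moving scores +1; O passing scores -1

zugzwang((2,3,0), O) = False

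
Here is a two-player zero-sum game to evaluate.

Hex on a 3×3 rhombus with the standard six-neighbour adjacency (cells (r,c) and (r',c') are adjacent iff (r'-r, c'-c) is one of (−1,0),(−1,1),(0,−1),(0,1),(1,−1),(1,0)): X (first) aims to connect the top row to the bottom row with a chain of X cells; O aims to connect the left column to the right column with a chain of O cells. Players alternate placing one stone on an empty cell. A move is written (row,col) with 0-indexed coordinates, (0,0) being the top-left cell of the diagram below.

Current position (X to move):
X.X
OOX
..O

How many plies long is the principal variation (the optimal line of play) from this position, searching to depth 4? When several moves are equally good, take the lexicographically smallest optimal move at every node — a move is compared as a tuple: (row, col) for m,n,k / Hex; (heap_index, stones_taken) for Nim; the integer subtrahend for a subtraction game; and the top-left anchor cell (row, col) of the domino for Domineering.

PV length from [X.X/OOX/..O]: 1 ply

[X.X/OOX/..O] X move#1: (0,1):-1/XXX/OOX/..O, (2,0):-1/X.X/OOX/X.O, (2,1):+1/X.X/OOX/.XO*
[X.X/OOX/.XO] end (terminal -1, O#2); searched X.X/OOX/..O to 4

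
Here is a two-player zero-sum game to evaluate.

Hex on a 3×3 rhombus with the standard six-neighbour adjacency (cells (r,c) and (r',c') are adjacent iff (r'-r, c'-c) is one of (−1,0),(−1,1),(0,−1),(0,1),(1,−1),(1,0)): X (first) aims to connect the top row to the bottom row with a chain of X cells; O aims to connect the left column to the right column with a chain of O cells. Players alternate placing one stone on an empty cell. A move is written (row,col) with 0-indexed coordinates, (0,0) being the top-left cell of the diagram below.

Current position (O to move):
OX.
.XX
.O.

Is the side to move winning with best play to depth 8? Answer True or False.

O winning at [OX./.XX/.O.]: False

[OX./.XX/.O.] O move#1: (0,2):-1/OXO/.XX/.O.*, (1,0):-1/OX./OXX/.O., (2,0):-1/OX./.XX/OO., (2,2):-1/OX./.XX/.OO
[OXO/.XX/.O.] X move#2: (1,0):+1/OXO/XXX/.O.*, (2,0):+1/OXO/.XX/XO., (2,2):+1/OXO/.XX/.OX
[OXO/XXX/.O.] O move#3: (2,0):-1/OXO/XXX/OO.*, (2,2):-1/OXO/XXX/.OO
[OXO/XXX/OO.] X move#4: (2,2):+1/OXO/XXX/OOX*
[OXO/XXX/OOX] end (terminal -1, O#5); searched OX./.XX/.O. to 8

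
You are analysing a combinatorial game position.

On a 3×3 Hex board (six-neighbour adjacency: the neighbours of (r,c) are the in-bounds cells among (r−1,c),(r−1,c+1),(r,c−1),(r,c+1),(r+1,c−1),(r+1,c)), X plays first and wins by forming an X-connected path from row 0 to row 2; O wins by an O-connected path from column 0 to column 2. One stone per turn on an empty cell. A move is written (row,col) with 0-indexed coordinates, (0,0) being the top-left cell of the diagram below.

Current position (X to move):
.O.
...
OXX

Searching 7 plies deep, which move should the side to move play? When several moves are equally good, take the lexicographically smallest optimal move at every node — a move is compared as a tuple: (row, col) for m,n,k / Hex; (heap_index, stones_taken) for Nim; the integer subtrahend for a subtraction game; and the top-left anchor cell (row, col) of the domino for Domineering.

p1 X@[.O./.../OXX]: (0,0)[XO./.../OXX]-1 (0,2)[.OX/.../OXX]+1* (1,0)[.O./X../OXX]-1 (1,1)[.O./.X./OXX]-1 (1,2)[.O./..X/OXX]-1
p2 O@[.OX/.../OXX]: (0,0)[OOX/.../OXX]-1* (1,0)[.OX/O../OXX]-1 (1,1)[.OX/.O./OXX]-1 (1,2)[.OX/..O/OXX]-1
p3 X@[OOX/.../OXX]: (1,0)[OOX/X../OXX]+1* (1,1)[OOX/.X./OXX]+1 (1,2)[OOX/..X/OXX]+1
p4 O@[OOX/X../OXX]: (1,1)[OOX/XO./OXX]-1* (1,2)[OOX/X.O/OXX]-1
p5 X@[OOX/XO./OXX]: (1,2)[OOX/XOX/OXX]+1*
p6 O@[OOX/XOX/OXX] terminal -1; root [.O./.../OXX] d7

X's best at [.O./.../OXX]: (0,2)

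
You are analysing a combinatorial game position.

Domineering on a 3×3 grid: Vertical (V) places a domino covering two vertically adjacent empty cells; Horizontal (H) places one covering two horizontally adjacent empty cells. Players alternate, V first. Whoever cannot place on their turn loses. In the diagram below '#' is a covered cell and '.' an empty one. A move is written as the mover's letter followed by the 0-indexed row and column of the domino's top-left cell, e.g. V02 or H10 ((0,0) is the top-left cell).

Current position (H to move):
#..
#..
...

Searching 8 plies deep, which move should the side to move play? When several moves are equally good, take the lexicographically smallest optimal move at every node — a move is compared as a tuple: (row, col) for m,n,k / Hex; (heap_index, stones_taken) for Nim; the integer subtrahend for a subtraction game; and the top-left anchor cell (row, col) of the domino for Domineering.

H's best at [#../#../...]: H11

[#../#../...] H move#1: H01:-1/###/#../..., H11:+1/#../###/...*, H20:-1/#../#../##., H21:-1/#../#../.##
[#../###/...] end (terminal -1, V#2); searched #../#../... to 8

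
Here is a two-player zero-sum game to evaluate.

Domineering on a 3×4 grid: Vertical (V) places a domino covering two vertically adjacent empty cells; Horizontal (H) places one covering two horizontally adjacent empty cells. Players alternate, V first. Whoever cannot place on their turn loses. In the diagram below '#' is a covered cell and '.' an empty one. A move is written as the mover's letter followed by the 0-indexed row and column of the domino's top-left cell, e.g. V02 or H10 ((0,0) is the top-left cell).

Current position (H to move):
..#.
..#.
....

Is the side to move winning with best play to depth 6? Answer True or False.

H winning at [..#./..#./....]: True

[..#./..#./....] H move#1: H00:-1/###./..#./...., H10:+1/..#./###./....*, H20:-1/..#./..#./##.., H21:-1/..#./..#./.##., H22:-1/..#./..#./..##
[..#./###./....] V move#2: V03:-1/..##/####/....*, V13:-1/..#./####/...#
[..##/####/....] H move#3: H00:+1/####/####/....*, H20:+1/..##/####/##.., H21:+1/..##/####/.##., H22:+1/..##/####/..##
[####/####/....] end (terminal -1, V#4); searched ..#./..#./.... to 6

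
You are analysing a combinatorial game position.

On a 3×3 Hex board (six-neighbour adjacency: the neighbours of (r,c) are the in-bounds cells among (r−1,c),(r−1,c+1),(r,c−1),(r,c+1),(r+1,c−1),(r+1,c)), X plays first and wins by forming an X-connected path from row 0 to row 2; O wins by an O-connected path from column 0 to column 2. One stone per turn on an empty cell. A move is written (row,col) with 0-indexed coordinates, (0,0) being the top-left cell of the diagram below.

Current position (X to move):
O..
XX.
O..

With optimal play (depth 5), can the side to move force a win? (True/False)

X winning at [O../XX./O..]: True

ply 1, X at O../XX./O.. | (0,1)=-1→OX./XX./O..; (0,2)=-1→O.X/XX./O..; (1,2)=+1→O../XXX/O..*; (2,1)=+1→O../XX./OX.; (2,2)=+1→O../XX./O.X
ply 2, O at O../XXX/O.. | (0,1)=-1→OO./XXX/O..*; (0,2)=-1→O.O/XXX/O..; (2,1)=-1→O../XXX/OO.; (2,2)=-1→O../XXX/O.O
ply 3, X at OO./XXX/O.. | (0,2)=+1→OOX/XXX/O..*; (2,1)=-1→OO./XXX/OX.; (2,2)=-1→OO./XXX/O.X
ply 4, O at OOX/XXX/O.. | (2,1)=-1→OOX/XXX/OO.*; (2,2)=-1→OOX/XXX/O.O
ply 5, X at OOX/XXX/OO. | (2,2)=+1→OOX/XXX/OOX*
ply 6: OOX/XXX/OOX is terminal -1 (O); from O../XX./O.. depth 5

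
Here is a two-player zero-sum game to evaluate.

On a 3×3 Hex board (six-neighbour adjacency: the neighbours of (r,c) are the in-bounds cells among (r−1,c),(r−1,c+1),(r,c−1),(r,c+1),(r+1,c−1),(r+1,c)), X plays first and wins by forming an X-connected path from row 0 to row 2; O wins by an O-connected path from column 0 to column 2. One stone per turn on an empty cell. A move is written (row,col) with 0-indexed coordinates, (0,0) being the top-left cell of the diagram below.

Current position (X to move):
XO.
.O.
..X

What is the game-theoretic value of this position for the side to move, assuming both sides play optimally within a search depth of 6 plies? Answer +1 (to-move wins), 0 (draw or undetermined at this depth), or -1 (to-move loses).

ply 1, X at XO./.O./..X | (0,2)=-1→XOX/.O./..X*; (1,0)=-1→XO./XO./..X; (1,2)=-1→XO./.OX/..X; (2,0)=-1→XO./.O./X.X; (2,1)=-1→XO./.O./.XX
ply 2, O at XOX/.O./..X | (1,0)=-1→XOX/OO./..X; (1,2)=+1→XOX/.OO/..X*; (2,0)=-1→XOX/.O./O.X; (2,1)=-1→XOX/.O./.OX
ply 3, X at XOX/.OO/..X | (1,0)=-1→XOX/XOO/..X*; (2,0)=-1→XOX/.OO/X.X; (2,1)=-1→XOX/.OO/.XX
ply 4, O at XOX/XOO/..X | (2,0)=+1→XOX/XOO/O.X*; (2,1)=-1→XOX/XOO/.OX
ply 5: XOX/XOO/O.X is terminal -1 (X); from XO./.O./..X depth 6

value(XO./.O./..X, X) = -1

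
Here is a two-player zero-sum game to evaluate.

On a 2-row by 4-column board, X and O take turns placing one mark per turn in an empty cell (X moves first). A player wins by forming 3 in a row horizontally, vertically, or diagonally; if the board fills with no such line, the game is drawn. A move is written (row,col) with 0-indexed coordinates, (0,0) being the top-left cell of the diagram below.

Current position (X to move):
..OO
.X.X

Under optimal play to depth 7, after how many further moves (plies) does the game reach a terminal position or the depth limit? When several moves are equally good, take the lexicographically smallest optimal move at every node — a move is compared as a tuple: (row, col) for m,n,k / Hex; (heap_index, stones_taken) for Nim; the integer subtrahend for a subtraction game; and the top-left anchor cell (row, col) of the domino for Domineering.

p1 X@[..OO/.X.X]: (0,0)[X.OO/.X.X]-1 (0,1)[.XOO/.X.X]+0 (1,0)[..OO/XX.X]-1 (1,2)[..OO/.XXX]+1*
p2 O@[..OO/.XXX] terminal -1; root [..OO/.X.X] d7

PV length from [..OO/.X.X]: 1 ply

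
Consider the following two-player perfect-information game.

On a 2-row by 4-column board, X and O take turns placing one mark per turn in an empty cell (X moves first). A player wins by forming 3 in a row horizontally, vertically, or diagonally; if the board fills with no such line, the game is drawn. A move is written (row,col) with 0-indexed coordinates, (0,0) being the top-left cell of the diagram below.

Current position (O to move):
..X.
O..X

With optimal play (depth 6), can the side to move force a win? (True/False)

ply 1, O at ..X./O..X | (0,0)=+0→O.X./O..X*; (0,1)=+0→.OX./O..X; (0,3)=+0→..XO/O..X; (1,1)=+0→..X./OO.X; (1,2)=+0→..X./O.OX
ply 2, X at O.X./O..X | (0,1)=+0→OXX./O..X*; (0,3)=+0→O.XX/O..X; (1,1)=+0→O.X./OX.X; (1,2)=+0→O.X./O.XX
ply 3, O at OXX./O..X | (0,3)=+0→OXXO/O..X*; (1,1)=-1→OXX./OO.X; (1,2)=-1→OXX./O.OX
ply 4, X at OXXO/O..X | (1,1)=+0→OXXO/OX.X*; (1,2)=+0→OXXO/O.XX
ply 5, O at OXXO/OX.X | (1,2)=+0→OXXO/OXOX*
ply 6: OXXO/OXOX is terminal +0 (X); from ..X./O..X depth 6

O winning at [..X./O..X]: False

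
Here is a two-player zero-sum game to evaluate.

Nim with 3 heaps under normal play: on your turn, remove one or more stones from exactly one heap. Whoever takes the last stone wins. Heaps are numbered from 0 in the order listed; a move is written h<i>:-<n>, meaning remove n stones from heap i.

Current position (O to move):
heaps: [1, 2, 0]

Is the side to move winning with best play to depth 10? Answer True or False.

[(1,2,0)] O move#1: h0:-1:-1/(0,2,0), h1:-1:+1/(1,1,0)*, h1:-2:-1/(1,0,0)
[(1,1,0)] X move#2: h0:-1:-1/(0,1,0)*, h1:-1:-1/(1,0,0)
[(0,1,0)] O move#3: h1:-1:+1/(0,0,0)*
[(0,0,0)] end (terminal -1, X#4); searched (1,2,0) to 10

O winning at [(1,2,0)]: True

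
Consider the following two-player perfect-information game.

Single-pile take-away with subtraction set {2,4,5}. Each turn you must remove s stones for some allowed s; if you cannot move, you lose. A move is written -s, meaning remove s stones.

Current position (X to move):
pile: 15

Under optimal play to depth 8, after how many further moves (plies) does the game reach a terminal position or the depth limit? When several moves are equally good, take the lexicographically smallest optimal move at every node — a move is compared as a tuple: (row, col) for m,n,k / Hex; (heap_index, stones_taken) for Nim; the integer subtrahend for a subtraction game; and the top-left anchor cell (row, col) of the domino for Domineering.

PV length from [15]: 4 plies

[15] X move#1: -2:-1/13*, -4:-1/11, -5:-1/10
[13] O move#2: -2:-1/11, -4:-1/9, -5:+1/8*
[8] X move#3: -2:-1/6*, -4:-1/4, -5:-1/3
[6] O move#4: -2:-1/4, -4:-1/2, -5:+1/1*
[1] end (terminal -1, X#5); searched 15 to 8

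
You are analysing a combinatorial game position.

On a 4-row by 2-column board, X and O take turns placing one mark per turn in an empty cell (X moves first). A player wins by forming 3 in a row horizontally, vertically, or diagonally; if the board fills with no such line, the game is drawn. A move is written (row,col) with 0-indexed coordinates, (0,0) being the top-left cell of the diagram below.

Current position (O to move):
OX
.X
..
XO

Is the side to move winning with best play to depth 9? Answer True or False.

[OX/.X/../XO] O move#1: (1,0):-1/OX/OX/../XO, (2,0):-1/OX/.X/O./XO, (2,1):+0/OX/.X/.O/XO*
[OX/.X/.O/XO] X move#2: (1,0):+0/OX/XX/.O/XO*, (2,0):+0/OX/.X/XO/XO
[OX/XX/.O/XO] O move#3: (2,0):+0/OX/XX/OO/XO*
[OX/XX/OO/XO] end (terminal +0, X#4); searched OX/.X/../XO to 9

O winning at [OX/.X/../XO]: False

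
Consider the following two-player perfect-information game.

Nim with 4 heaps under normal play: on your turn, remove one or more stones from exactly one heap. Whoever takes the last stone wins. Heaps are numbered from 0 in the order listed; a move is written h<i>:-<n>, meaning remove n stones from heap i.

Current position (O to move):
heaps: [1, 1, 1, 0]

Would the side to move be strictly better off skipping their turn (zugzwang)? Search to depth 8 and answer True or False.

zugzwang((1,1,1,0), O) = False

ply 1, O at (1,1,1,0) | h0:-1=+1→(0,1,1,0)*; h1:-1=+1→(1,0,1,0); h2:-1=+1→(1,1,0,0)
ply 2, X at (0,1,1,0) | h1:-1=-1→(0,0,1,0)*; h2:-1=-1→(0,1,0,0)
ply 3, O at (0,0,1,0) | h2:-1=+1→(0,0,0,0)*
ply 4: (0,0,0,0) is terminal -1 (X); from (1,1,1,0) depth 8
suppose O passes — search the same position with X to move:
pass> ply 1, X at (1,1,1,0) | h0:-1=+1→(0,1,1,0)*; h1:-1=+1→(1,0,1,0); h2:-1=+1→(1,1,0,0)
pass> ply 2, O at (0,1,1,0) | h1:-1=-1→(0,0,1,0)*; h2:-1=-1→(0,1,0,0)
pass> ply 3, X at (0,0,1,0) | h2:-1=+1→(0,0,0,0)*
pass> ply 4: (0,0,0,0) is terminal -1 (O); from (1,1,1,0) depth 8
for O: play +1, pass -1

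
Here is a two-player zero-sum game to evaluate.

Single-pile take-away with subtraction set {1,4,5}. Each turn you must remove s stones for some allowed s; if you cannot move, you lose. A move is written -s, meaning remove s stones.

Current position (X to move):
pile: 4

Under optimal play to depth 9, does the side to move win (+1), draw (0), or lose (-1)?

value(4, X) = +1

p1 X@[4]: -1[3]-1 -4[0]+1*
p2 O@[0] terminal -1; root [4] d9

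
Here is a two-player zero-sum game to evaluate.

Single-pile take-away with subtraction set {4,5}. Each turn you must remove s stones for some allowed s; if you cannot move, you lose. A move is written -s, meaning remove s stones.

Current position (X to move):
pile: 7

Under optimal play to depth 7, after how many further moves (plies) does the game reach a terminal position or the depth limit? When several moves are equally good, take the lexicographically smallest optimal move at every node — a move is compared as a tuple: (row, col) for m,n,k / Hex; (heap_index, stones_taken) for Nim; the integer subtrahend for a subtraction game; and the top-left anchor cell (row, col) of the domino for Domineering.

ply 1, X at 7 | -4=+1→3*; -5=+1→2
ply 2: 3 is terminal -1 (O); from 7 depth 7

PV length from [7]: 1 ply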